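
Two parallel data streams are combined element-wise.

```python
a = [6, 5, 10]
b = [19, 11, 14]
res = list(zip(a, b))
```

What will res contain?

Step 1: zip pairs elements at same index:
  Index 0: (6, 19)
  Index 1: (5, 11)
  Index 2: (10, 14)
Therefore res = [(6, 19), (5, 11), (10, 14)].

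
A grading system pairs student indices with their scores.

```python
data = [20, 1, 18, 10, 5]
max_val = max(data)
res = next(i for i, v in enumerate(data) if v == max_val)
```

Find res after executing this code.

Step 1: max([20, 1, 18, 10, 5]) = 20.
Step 2: Find first index where value == 20:
  Index 0: 20 == 20, found!
Therefore res = 0.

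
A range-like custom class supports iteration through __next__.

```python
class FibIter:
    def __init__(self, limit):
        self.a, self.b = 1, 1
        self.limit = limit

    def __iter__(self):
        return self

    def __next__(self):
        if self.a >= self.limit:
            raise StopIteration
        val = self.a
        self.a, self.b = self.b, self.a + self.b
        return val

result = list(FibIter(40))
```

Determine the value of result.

Step 1: Fibonacci-like sequence (a=1, b=1) until >= 40:
  Yield 1, then a,b = 1,2
  Yield 1, then a,b = 2,3
  Yield 2, then a,b = 3,5
  Yield 3, then a,b = 5,8
  Yield 5, then a,b = 8,13
  Yield 8, then a,b = 13,21
  Yield 13, then a,b = 21,34
  Yield 21, then a,b = 34,55
  Yield 34, then a,b = 55,89
Step 2: 55 >= 40, stop.
Therefore result = [1, 1, 2, 3, 5, 8, 13, 21, 34].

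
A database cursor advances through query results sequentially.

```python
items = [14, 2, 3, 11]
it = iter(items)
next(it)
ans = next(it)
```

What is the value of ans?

Step 1: Create iterator over [14, 2, 3, 11].
Step 2: next() consumes 14.
Step 3: next() returns 2.
Therefore ans = 2.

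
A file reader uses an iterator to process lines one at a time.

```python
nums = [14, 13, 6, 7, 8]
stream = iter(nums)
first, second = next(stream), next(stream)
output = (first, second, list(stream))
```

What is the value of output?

Step 1: Create iterator over [14, 13, 6, 7, 8].
Step 2: first = 14, second = 13.
Step 3: Remaining elements: [6, 7, 8].
Therefore output = (14, 13, [6, 7, 8]).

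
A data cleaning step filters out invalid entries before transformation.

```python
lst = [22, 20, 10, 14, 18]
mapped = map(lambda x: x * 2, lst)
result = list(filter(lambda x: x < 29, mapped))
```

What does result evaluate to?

Step 1: Map x * 2:
  22 -> 44
  20 -> 40
  10 -> 20
  14 -> 28
  18 -> 36
Step 2: Filter for < 29:
  44: removed
  40: removed
  20: kept
  28: kept
  36: removed
Therefore result = [20, 28].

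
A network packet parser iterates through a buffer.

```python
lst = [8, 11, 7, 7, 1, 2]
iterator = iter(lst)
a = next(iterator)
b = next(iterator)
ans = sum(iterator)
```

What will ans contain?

Step 1: Create iterator over [8, 11, 7, 7, 1, 2].
Step 2: a = next() = 8, b = next() = 11.
Step 3: sum() of remaining [7, 7, 1, 2] = 17.
Therefore ans = 17.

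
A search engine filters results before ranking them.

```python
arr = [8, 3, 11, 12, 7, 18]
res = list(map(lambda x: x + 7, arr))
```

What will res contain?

Step 1: Apply lambda x: x + 7 to each element:
  8 -> 15
  3 -> 10
  11 -> 18
  12 -> 19
  7 -> 14
  18 -> 25
Therefore res = [15, 10, 18, 19, 14, 25].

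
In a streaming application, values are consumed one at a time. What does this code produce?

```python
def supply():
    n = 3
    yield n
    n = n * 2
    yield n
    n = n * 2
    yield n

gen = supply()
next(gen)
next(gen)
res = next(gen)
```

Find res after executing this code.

Step 1: Trace through generator execution:
  Yield 1: n starts at 3, yield 3
  Yield 2: n = 3 * 2 = 6, yield 6
  Yield 3: n = 6 * 2 = 12, yield 12
Step 2: First next() gets 3, second next() gets the second value, third next() yields 12.
Therefore res = 12.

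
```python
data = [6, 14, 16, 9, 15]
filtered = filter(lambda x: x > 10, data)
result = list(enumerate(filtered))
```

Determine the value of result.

Step 1: Filter [6, 14, 16, 9, 15] for > 10: [14, 16, 15].
Step 2: enumerate re-indexes from 0: [(0, 14), (1, 16), (2, 15)].
Therefore result = [(0, 14), (1, 16), (2, 15)].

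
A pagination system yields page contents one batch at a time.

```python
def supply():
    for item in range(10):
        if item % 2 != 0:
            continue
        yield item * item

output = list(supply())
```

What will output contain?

Step 1: Only yield item**2 when item is divisible by 2:
  item=0: 0 % 2 == 0, yield 0**2 = 0
  item=2: 2 % 2 == 0, yield 2**2 = 4
  item=4: 4 % 2 == 0, yield 4**2 = 16
  item=6: 6 % 2 == 0, yield 6**2 = 36
  item=8: 8 % 2 == 0, yield 8**2 = 64
Therefore output = [0, 4, 16, 36, 64].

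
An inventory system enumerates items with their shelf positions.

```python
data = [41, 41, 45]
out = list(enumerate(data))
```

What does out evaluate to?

Step 1: enumerate pairs each element with its index:
  (0, 41)
  (1, 41)
  (2, 45)
Therefore out = [(0, 41), (1, 41), (2, 45)].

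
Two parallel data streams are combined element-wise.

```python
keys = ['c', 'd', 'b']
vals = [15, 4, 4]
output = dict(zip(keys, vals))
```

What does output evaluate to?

Step 1: zip pairs keys with values:
  'c' -> 15
  'd' -> 4
  'b' -> 4
Therefore output = {'c': 15, 'd': 4, 'b': 4}.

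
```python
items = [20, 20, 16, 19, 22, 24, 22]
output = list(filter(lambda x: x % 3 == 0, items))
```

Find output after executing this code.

Step 1: Filter elements divisible by 3:
  20 % 3 = 2: removed
  20 % 3 = 2: removed
  16 % 3 = 1: removed
  19 % 3 = 1: removed
  22 % 3 = 1: removed
  24 % 3 = 0: kept
  22 % 3 = 1: removed
Therefore output = [24].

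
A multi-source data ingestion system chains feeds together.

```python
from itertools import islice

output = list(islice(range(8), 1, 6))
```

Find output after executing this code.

Step 1: islice(range(8), 1, 6) takes elements at indices [1, 6).
Step 2: Elements: [1, 2, 3, 4, 5].
Therefore output = [1, 2, 3, 4, 5].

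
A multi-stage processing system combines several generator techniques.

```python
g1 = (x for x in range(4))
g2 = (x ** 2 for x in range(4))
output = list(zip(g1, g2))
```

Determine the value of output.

Step 1: g1 produces [0, 1, 2, 3].
Step 2: g2 produces [0, 1, 4, 9].
Step 3: zip pairs them: [(0, 0), (1, 1), (2, 4), (3, 9)].
Therefore output = [(0, 0), (1, 1), (2, 4), (3, 9)].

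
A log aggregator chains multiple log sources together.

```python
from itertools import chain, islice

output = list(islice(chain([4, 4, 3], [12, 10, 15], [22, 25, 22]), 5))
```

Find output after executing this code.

Step 1: chain([4, 4, 3], [12, 10, 15], [22, 25, 22]) = [4, 4, 3, 12, 10, 15, 22, 25, 22].
Step 2: islice takes first 5 elements: [4, 4, 3, 12, 10].
Therefore output = [4, 4, 3, 12, 10].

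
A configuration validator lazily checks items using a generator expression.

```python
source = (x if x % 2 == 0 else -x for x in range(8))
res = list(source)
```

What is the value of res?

Step 1: For each x in range(8), yield x if even, else -x:
  x=0: even, yield 0
  x=1: odd, yield -1
  x=2: even, yield 2
  x=3: odd, yield -3
  x=4: even, yield 4
  x=5: odd, yield -5
  x=6: even, yield 6
  x=7: odd, yield -7
Therefore res = [0, -1, 2, -3, 4, -5, 6, -7].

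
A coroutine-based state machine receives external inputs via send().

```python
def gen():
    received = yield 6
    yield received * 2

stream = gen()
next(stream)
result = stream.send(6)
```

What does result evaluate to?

Step 1: next(stream) advances to first yield, producing 6.
Step 2: send(6) resumes, received = 6.
Step 3: yield received * 2 = 6 * 2 = 12.
Therefore result = 12.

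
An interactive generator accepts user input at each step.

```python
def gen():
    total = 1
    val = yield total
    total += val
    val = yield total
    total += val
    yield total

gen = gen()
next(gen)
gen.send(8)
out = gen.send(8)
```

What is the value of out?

Step 1: next() -> yield total=1.
Step 2: send(8) -> val=8, total = 1+8 = 9, yield 9.
Step 3: send(8) -> val=8, total = 9+8 = 17, yield 17.
Therefore out = 17.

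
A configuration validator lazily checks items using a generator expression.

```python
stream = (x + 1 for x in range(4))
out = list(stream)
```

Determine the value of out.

Step 1: For each x in range(4), compute x+1:
  x=0: 0+1 = 1
  x=1: 1+1 = 2
  x=2: 2+1 = 3
  x=3: 3+1 = 4
Therefore out = [1, 2, 3, 4].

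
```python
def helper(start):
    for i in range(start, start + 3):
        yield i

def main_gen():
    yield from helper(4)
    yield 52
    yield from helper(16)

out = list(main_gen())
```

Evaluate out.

Step 1: main_gen() delegates to helper(4):
  yield 4
  yield 5
  yield 6
Step 2: yield 52
Step 3: Delegates to helper(16):
  yield 16
  yield 17
  yield 18
Therefore out = [4, 5, 6, 52, 16, 17, 18].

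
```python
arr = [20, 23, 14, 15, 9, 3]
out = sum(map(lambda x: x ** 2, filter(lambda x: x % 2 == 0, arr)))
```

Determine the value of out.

Step 1: Filter even numbers from [20, 23, 14, 15, 9, 3]: [20, 14]
Step 2: Square each: [400, 196]
Step 3: Sum = 596.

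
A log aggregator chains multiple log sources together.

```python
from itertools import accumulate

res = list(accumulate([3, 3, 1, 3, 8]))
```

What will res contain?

Step 1: accumulate computes running sums:
  + 3 = 3
  + 3 = 6
  + 1 = 7
  + 3 = 10
  + 8 = 18
Therefore res = [3, 6, 7, 10, 18].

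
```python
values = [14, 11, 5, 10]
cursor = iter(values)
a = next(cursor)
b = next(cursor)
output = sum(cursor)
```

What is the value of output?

Step 1: Create iterator over [14, 11, 5, 10].
Step 2: a = next() = 14, b = next() = 11.
Step 3: sum() of remaining [5, 10] = 15.
Therefore output = 15.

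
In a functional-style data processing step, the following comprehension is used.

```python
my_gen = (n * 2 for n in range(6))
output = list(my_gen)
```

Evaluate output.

Step 1: For each n in range(6), compute n*2:
  n=0: 0*2 = 0
  n=1: 1*2 = 2
  n=2: 2*2 = 4
  n=3: 3*2 = 6
  n=4: 4*2 = 8
  n=5: 5*2 = 10
Therefore output = [0, 2, 4, 6, 8, 10].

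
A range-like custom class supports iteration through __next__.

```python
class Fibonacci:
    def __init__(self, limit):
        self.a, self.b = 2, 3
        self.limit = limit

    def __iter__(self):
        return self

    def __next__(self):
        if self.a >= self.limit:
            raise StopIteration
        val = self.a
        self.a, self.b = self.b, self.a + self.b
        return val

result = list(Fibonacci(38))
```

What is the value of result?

Step 1: Fibonacci-like sequence (a=2, b=3) until >= 38:
  Yield 2, then a,b = 3,5
  Yield 3, then a,b = 5,8
  Yield 5, then a,b = 8,13
  Yield 8, then a,b = 13,21
  Yield 13, then a,b = 21,34
  Yield 21, then a,b = 34,55
  Yield 34, then a,b = 55,89
Step 2: 55 >= 38, stop.
Therefore result = [2, 3, 5, 8, 13, 21, 34].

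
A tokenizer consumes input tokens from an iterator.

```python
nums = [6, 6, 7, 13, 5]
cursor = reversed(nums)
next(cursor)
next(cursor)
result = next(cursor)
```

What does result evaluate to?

Step 1: reversed([6, 6, 7, 13, 5]) gives iterator: [5, 13, 7, 6, 6].
Step 2: First next() = 5, second next() = 13.
Step 3: Third next() = 7.
Therefore result = 7.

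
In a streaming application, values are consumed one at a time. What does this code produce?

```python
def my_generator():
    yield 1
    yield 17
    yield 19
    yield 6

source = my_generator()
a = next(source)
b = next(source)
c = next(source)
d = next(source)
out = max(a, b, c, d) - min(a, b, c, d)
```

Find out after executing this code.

Step 1: Create generator and consume all values:
  a = next(source) = 1
  b = next(source) = 17
  c = next(source) = 19
  d = next(source) = 6
Step 2: max = 19, min = 1, out = 19 - 1 = 18.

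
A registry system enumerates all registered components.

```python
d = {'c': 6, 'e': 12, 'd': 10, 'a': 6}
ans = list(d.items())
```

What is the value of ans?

Step 1: d.items() returns (key, value) pairs in insertion order.
Therefore ans = [('c', 6), ('e', 12), ('d', 10), ('a', 6)].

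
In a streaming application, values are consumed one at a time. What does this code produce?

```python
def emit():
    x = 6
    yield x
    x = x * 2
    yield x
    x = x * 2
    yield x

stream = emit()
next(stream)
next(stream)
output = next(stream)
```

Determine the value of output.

Step 1: Trace through generator execution:
  Yield 1: x starts at 6, yield 6
  Yield 2: x = 6 * 2 = 12, yield 12
  Yield 3: x = 12 * 2 = 24, yield 24
Step 2: First next() gets 6, second next() gets the second value, third next() yields 24.
Therefore output = 24.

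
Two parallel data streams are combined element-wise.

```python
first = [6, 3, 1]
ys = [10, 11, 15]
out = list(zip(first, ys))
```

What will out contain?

Step 1: zip pairs elements at same index:
  Index 0: (6, 10)
  Index 1: (3, 11)
  Index 2: (1, 15)
Therefore out = [(6, 10), (3, 11), (1, 15)].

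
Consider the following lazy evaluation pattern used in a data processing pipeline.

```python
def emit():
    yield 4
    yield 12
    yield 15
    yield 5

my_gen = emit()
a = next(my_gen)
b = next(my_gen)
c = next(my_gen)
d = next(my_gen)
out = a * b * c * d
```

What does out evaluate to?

Step 1: Create generator and consume all values:
  a = next(my_gen) = 4
  b = next(my_gen) = 12
  c = next(my_gen) = 15
  d = next(my_gen) = 5
Step 2: out = 4 * 12 * 15 * 5 = 3600.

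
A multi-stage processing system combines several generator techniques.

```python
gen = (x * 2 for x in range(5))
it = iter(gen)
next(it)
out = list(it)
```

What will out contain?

Step 1: Generator produces [0, 2, 4, 6, 8].
Step 2: next(it) consumes first element (0).
Step 3: list(it) collects remaining: [2, 4, 6, 8].
Therefore out = [2, 4, 6, 8].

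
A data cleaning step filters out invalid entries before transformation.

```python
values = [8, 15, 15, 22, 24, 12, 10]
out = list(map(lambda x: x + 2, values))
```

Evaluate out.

Step 1: Apply lambda x: x + 2 to each element:
  8 -> 10
  15 -> 17
  15 -> 17
  22 -> 24
  24 -> 26
  12 -> 14
  10 -> 12
Therefore out = [10, 17, 17, 24, 26, 14, 12].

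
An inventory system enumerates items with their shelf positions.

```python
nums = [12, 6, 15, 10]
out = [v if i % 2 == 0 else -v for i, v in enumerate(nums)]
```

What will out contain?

Step 1: For each (i, v), keep v if i is even, negate if odd:
  i=0 (even): keep 12
  i=1 (odd): negate to -6
  i=2 (even): keep 15
  i=3 (odd): negate to -10
Therefore out = [12, -6, 15, -10].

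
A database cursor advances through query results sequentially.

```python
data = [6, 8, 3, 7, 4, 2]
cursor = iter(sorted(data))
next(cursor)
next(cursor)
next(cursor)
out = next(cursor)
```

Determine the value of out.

Step 1: sorted([6, 8, 3, 7, 4, 2]) = [2, 3, 4, 6, 7, 8].
Step 2: Create iterator and skip 3 elements.
Step 3: next() returns 6.
Therefore out = 6.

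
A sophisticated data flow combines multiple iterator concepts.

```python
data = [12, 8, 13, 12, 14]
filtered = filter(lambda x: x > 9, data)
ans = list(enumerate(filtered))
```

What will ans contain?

Step 1: Filter [12, 8, 13, 12, 14] for > 9: [12, 13, 12, 14].
Step 2: enumerate re-indexes from 0: [(0, 12), (1, 13), (2, 12), (3, 14)].
Therefore ans = [(0, 12), (1, 13), (2, 12), (3, 14)].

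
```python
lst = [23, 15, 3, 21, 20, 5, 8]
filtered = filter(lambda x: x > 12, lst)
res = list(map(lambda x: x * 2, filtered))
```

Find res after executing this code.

Step 1: Filter lst for elements > 12:
  23: kept
  15: kept
  3: removed
  21: kept
  20: kept
  5: removed
  8: removed
Step 2: Map x * 2 on filtered [23, 15, 21, 20]:
  23 -> 46
  15 -> 30
  21 -> 42
  20 -> 40
Therefore res = [46, 30, 42, 40].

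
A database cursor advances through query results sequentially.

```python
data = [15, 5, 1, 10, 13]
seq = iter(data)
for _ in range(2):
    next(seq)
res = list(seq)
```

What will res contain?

Step 1: Create iterator over [15, 5, 1, 10, 13].
Step 2: Advance 2 positions (consuming [15, 5]).
Step 3: list() collects remaining elements: [1, 10, 13].
Therefore res = [1, 10, 13].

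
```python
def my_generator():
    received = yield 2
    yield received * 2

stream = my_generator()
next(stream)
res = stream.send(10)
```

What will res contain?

Step 1: next(stream) advances to first yield, producing 2.
Step 2: send(10) resumes, received = 10.
Step 3: yield received * 2 = 10 * 2 = 20.
Therefore res = 20.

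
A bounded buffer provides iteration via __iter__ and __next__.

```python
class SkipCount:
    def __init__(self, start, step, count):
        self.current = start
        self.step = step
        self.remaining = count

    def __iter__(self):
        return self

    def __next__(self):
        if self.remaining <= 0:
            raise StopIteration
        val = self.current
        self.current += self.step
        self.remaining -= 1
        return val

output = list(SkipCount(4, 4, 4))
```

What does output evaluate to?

Step 1: SkipCount starts at 4, increments by 4, for 4 steps:
  Yield 4, then current += 4
  Yield 8, then current += 4
  Yield 12, then current += 4
  Yield 16, then current += 4
Therefore output = [4, 8, 12, 16].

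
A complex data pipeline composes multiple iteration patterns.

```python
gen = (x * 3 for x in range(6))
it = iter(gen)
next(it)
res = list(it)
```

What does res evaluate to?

Step 1: Generator produces [0, 3, 6, 9, 12, 15].
Step 2: next(it) consumes first element (0).
Step 3: list(it) collects remaining: [3, 6, 9, 12, 15].
Therefore res = [3, 6, 9, 12, 15].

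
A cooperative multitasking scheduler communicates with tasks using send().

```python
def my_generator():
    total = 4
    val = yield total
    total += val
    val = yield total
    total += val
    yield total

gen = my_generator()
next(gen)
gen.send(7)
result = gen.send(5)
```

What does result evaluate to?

Step 1: next() -> yield total=4.
Step 2: send(7) -> val=7, total = 4+7 = 11, yield 11.
Step 3: send(5) -> val=5, total = 11+5 = 16, yield 16.
Therefore result = 16.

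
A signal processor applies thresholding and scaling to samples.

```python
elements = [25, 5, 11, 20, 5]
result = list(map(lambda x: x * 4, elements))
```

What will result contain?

Step 1: Apply lambda x: x * 4 to each element:
  25 -> 100
  5 -> 20
  11 -> 44
  20 -> 80
  5 -> 20
Therefore result = [100, 20, 44, 80, 20].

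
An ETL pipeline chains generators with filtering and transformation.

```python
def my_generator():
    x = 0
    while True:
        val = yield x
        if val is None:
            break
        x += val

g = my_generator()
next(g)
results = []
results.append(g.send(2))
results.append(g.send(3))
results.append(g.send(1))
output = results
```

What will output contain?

Step 1: next(g) -> yield 0.
Step 2: send(2) -> x = 2, yield 2.
Step 3: send(3) -> x = 5, yield 5.
Step 4: send(1) -> x = 6, yield 6.
Therefore output = [2, 5, 6].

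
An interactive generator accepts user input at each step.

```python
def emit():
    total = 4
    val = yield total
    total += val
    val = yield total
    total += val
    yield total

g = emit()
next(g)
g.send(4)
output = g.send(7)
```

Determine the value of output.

Step 1: next() -> yield total=4.
Step 2: send(4) -> val=4, total = 4+4 = 8, yield 8.
Step 3: send(7) -> val=7, total = 8+7 = 15, yield 15.
Therefore output = 15.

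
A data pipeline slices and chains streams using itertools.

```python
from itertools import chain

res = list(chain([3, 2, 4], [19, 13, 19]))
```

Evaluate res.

Step 1: chain() concatenates iterables: [3, 2, 4] + [19, 13, 19].
Therefore res = [3, 2, 4, 19, 13, 19].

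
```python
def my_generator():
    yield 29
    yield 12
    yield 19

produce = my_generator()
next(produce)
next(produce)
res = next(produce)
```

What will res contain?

Step 1: my_generator() creates a generator.
Step 2: next(produce) yields 29 (consumed and discarded).
Step 3: next(produce) yields 12 (consumed and discarded).
Step 4: next(produce) yields 19, assigned to res.
Therefore res = 19.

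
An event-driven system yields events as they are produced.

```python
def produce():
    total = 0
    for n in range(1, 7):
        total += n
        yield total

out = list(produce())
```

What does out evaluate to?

Step 1: Generator accumulates running sum:
  n=1: total = 1, yield 1
  n=2: total = 3, yield 3
  n=3: total = 6, yield 6
  n=4: total = 10, yield 10
  n=5: total = 15, yield 15
  n=6: total = 21, yield 21
Therefore out = [1, 3, 6, 10, 15, 21].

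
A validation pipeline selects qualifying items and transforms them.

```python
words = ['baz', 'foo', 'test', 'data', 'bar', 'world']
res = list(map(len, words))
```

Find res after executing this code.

Step 1: Map len() to each word:
  'baz' -> 3
  'foo' -> 3
  'test' -> 4
  'data' -> 4
  'bar' -> 3
  'world' -> 5
Therefore res = [3, 3, 4, 4, 3, 5].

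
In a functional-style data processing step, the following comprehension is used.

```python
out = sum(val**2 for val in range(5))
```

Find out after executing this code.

Step 1: Compute val**2 for each val in range(5):
  val=0: 0**2 = 0
  val=1: 1**2 = 1
  val=2: 2**2 = 4
  val=3: 3**2 = 9
  val=4: 4**2 = 16
Step 2: sum = 0 + 1 + 4 + 9 + 16 = 30.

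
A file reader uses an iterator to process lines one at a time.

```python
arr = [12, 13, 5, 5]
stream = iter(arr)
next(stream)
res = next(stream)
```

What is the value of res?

Step 1: Create iterator over [12, 13, 5, 5].
Step 2: next() consumes 12.
Step 3: next() returns 13.
Therefore res = 13.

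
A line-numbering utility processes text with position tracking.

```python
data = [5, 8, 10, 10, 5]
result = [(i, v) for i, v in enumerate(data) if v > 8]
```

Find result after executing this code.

Step 1: Filter enumerate([5, 8, 10, 10, 5]) keeping v > 8:
  (0, 5): 5 <= 8, excluded
  (1, 8): 8 <= 8, excluded
  (2, 10): 10 > 8, included
  (3, 10): 10 > 8, included
  (4, 5): 5 <= 8, excluded
Therefore result = [(2, 10), (3, 10)].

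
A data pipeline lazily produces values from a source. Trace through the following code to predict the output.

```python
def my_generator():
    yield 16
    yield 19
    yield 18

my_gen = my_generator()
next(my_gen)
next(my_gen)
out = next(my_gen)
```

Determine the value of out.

Step 1: my_generator() creates a generator.
Step 2: next(my_gen) yields 16 (consumed and discarded).
Step 3: next(my_gen) yields 19 (consumed and discarded).
Step 4: next(my_gen) yields 18, assigned to out.
Therefore out = 18.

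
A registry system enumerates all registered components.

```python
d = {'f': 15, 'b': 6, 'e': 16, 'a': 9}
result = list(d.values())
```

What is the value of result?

Step 1: d.values() returns the dictionary values in insertion order.
Therefore result = [15, 6, 16, 9].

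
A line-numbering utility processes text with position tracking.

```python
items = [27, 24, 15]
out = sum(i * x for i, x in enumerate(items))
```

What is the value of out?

Step 1: Compute i * x for each (i, x) in enumerate([27, 24, 15]):
  i=0, x=27: 0*27 = 0
  i=1, x=24: 1*24 = 24
  i=2, x=15: 2*15 = 30
Step 2: sum = 0 + 24 + 30 = 54.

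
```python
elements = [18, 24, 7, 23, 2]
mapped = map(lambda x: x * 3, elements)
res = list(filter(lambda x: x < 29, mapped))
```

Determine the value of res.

Step 1: Map x * 3:
  18 -> 54
  24 -> 72
  7 -> 21
  23 -> 69
  2 -> 6
Step 2: Filter for < 29:
  54: removed
  72: removed
  21: kept
  69: removed
  6: kept
Therefore res = [21, 6].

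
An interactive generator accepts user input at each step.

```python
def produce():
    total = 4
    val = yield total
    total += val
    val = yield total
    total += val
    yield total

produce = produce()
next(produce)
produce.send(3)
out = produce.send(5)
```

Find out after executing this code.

Step 1: next() -> yield total=4.
Step 2: send(3) -> val=3, total = 4+3 = 7, yield 7.
Step 3: send(5) -> val=5, total = 7+5 = 12, yield 12.
Therefore out = 12.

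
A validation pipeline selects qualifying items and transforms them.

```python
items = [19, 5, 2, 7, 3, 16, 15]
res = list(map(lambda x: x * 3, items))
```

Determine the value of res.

Step 1: Apply lambda x: x * 3 to each element:
  19 -> 57
  5 -> 15
  2 -> 6
  7 -> 21
  3 -> 9
  16 -> 48
  15 -> 45
Therefore res = [57, 15, 6, 21, 9, 48, 45].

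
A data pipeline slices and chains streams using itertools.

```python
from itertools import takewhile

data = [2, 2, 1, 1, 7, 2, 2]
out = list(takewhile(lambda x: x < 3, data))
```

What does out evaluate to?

Step 1: takewhile stops at first element >= 3:
  2 < 3: take
  2 < 3: take
  1 < 3: take
  1 < 3: take
  7 >= 3: stop
Therefore out = [2, 2, 1, 1].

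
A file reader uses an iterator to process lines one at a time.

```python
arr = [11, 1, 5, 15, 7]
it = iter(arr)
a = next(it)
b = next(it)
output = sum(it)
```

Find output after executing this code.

Step 1: Create iterator over [11, 1, 5, 15, 7].
Step 2: a = next() = 11, b = next() = 1.
Step 3: sum() of remaining [5, 15, 7] = 27.
Therefore output = 27.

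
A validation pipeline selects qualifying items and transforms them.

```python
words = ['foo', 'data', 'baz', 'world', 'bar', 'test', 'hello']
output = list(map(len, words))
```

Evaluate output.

Step 1: Map len() to each word:
  'foo' -> 3
  'data' -> 4
  'baz' -> 3
  'world' -> 5
  'bar' -> 3
  'test' -> 4
  'hello' -> 5
Therefore output = [3, 4, 3, 5, 3, 4, 5].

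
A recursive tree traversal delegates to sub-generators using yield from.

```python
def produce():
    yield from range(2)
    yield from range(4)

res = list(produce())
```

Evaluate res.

Step 1: Trace yields in order:
  yield 0
  yield 1
  yield 0
  yield 1
  yield 2
  yield 3
Therefore res = [0, 1, 0, 1, 2, 3].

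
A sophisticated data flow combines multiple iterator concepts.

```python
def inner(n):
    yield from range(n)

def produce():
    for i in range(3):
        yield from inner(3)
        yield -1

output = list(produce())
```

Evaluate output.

Step 1: For each i in range(3):
  i=0: yield from inner(3) -> [0, 1, 2], then yield -1
  i=1: yield from inner(3) -> [0, 1, 2], then yield -1
  i=2: yield from inner(3) -> [0, 1, 2], then yield -1
Therefore output = [0, 1, 2, -1, 0, 1, 2, -1, 0, 1, 2, -1].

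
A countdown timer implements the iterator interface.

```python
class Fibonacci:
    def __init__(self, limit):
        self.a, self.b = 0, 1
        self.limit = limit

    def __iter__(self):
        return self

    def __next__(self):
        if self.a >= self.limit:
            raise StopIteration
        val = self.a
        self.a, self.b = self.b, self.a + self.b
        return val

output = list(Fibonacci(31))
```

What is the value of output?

Step 1: Fibonacci-like sequence (a=0, b=1) until >= 31:
  Yield 0, then a,b = 1,1
  Yield 1, then a,b = 1,2
  Yield 1, then a,b = 2,3
  Yield 2, then a,b = 3,5
  Yield 3, then a,b = 5,8
  Yield 5, then a,b = 8,13
  Yield 8, then a,b = 13,21
  Yield 13, then a,b = 21,34
  Yield 21, then a,b = 34,55
Step 2: 34 >= 31, stop.
Therefore output = [0, 1, 1, 2, 3, 5, 8, 13, 21].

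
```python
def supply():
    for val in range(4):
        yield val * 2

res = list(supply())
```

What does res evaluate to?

Step 1: For each val in range(4), yield val * 2:
  val=0: yield 0 * 2 = 0
  val=1: yield 1 * 2 = 2
  val=2: yield 2 * 2 = 4
  val=3: yield 3 * 2 = 6
Therefore res = [0, 2, 4, 6].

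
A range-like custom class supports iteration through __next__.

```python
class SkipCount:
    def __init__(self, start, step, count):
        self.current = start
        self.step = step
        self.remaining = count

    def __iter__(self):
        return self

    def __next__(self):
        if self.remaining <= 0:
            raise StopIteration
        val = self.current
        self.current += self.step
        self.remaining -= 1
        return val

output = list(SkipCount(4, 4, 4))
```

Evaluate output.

Step 1: SkipCount starts at 4, increments by 4, for 4 steps:
  Yield 4, then current += 4
  Yield 8, then current += 4
  Yield 12, then current += 4
  Yield 16, then current += 4
Therefore output = [4, 8, 12, 16].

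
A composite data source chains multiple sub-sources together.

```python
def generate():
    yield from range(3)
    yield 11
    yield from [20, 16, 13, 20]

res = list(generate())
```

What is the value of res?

Step 1: Trace yields in order:
  yield 0
  yield 1
  yield 2
  yield 11
  yield 20
  yield 16
  yield 13
  yield 20
Therefore res = [0, 1, 2, 11, 20, 16, 13, 20].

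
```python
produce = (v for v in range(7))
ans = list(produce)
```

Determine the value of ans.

Step 1: Generator expression iterates range(7): [0, 1, 2, 3, 4, 5, 6].
Step 2: list() collects all values.
Therefore ans = [0, 1, 2, 3, 4, 5, 6].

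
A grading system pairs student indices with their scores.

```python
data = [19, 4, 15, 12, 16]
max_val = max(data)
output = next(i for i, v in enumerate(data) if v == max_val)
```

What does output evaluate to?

Step 1: max([19, 4, 15, 12, 16]) = 19.
Step 2: Find first index where value == 19:
  Index 0: 19 == 19, found!
Therefore output = 0.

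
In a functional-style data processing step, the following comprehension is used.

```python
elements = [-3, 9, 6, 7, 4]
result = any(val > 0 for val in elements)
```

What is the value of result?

Step 1: Check val > 0 for each element in [-3, 9, 6, 7, 4]:
  -3 > 0: False
  9 > 0: True
  6 > 0: True
  7 > 0: True
  4 > 0: True
Step 2: any() returns True.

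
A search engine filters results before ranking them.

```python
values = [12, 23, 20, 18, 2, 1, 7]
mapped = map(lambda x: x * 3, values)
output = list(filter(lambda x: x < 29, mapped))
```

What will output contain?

Step 1: Map x * 3:
  12 -> 36
  23 -> 69
  20 -> 60
  18 -> 54
  2 -> 6
  1 -> 3
  7 -> 21
Step 2: Filter for < 29:
  36: removed
  69: removed
  60: removed
  54: removed
  6: kept
  3: kept
  21: kept
Therefore output = [6, 3, 21].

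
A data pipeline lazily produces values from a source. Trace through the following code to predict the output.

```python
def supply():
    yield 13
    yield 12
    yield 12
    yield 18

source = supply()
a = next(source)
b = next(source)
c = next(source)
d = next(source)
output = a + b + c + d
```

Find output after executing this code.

Step 1: Create generator and consume all values:
  a = next(source) = 13
  b = next(source) = 12
  c = next(source) = 12
  d = next(source) = 18
Step 2: output = 13 + 12 + 12 + 18 = 55.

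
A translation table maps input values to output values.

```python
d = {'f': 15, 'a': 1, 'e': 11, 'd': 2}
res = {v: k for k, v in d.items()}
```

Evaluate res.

Step 1: Invert dict (swap keys and values):
  'f': 15 -> 15: 'f'
  'a': 1 -> 1: 'a'
  'e': 11 -> 11: 'e'
  'd': 2 -> 2: 'd'
Therefore res = {15: 'f', 1: 'a', 11: 'e', 2: 'd'}.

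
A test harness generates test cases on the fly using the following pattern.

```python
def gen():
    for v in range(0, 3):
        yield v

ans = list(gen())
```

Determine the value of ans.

Step 1: The generator yields each value from range(0, 3).
Step 2: list() consumes all yields: [0, 1, 2].
Therefore ans = [0, 1, 2].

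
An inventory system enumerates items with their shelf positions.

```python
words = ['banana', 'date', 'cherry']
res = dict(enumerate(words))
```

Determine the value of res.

Step 1: enumerate pairs indices with words:
  0 -> 'banana'
  1 -> 'date'
  2 -> 'cherry'
Therefore res = {0: 'banana', 1: 'date', 2: 'cherry'}.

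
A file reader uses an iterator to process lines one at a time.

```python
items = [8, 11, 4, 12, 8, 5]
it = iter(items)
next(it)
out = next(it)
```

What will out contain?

Step 1: Create iterator over [8, 11, 4, 12, 8, 5].
Step 2: next() consumes 8.
Step 3: next() returns 11.
Therefore out = 11.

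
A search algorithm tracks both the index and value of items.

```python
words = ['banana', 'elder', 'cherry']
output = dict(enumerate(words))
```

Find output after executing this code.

Step 1: enumerate pairs indices with words:
  0 -> 'banana'
  1 -> 'elder'
  2 -> 'cherry'
Therefore output = {0: 'banana', 1: 'elder', 2: 'cherry'}.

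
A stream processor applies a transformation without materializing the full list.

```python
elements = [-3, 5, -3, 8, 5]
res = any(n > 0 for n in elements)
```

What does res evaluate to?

Step 1: Check n > 0 for each element in [-3, 5, -3, 8, 5]:
  -3 > 0: False
  5 > 0: True
  -3 > 0: False
  8 > 0: True
  5 > 0: True
Step 2: any() returns True.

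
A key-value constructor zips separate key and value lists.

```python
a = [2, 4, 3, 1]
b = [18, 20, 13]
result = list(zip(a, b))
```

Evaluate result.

Step 1: zip stops at shortest (len(a)=4, len(b)=3):
  Index 0: (2, 18)
  Index 1: (4, 20)
  Index 2: (3, 13)
Step 2: Last element of a (1) has no pair, dropped.
Therefore result = [(2, 18), (4, 20), (3, 13)].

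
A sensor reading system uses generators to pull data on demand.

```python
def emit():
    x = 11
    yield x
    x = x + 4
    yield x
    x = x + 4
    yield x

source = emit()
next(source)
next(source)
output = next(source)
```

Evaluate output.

Step 1: Trace through generator execution:
  Yield 1: x starts at 11, yield 11
  Yield 2: x = 11 + 4 = 15, yield 15
  Yield 3: x = 15 + 4 = 19, yield 19
Step 2: First next() gets 11, second next() gets the second value, third next() yields 19.
Therefore output = 19.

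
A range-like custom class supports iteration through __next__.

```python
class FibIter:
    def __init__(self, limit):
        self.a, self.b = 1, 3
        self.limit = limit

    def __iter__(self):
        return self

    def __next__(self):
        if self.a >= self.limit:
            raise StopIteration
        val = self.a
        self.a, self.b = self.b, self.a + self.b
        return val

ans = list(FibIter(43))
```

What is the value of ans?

Step 1: Fibonacci-like sequence (a=1, b=3) until >= 43:
  Yield 1, then a,b = 3,4
  Yield 3, then a,b = 4,7
  Yield 4, then a,b = 7,11
  Yield 7, then a,b = 11,18
  Yield 11, then a,b = 18,29
  Yield 18, then a,b = 29,47
  Yield 29, then a,b = 47,76
Step 2: 47 >= 43, stop.
Therefore ans = [1, 3, 4, 7, 11, 18, 29].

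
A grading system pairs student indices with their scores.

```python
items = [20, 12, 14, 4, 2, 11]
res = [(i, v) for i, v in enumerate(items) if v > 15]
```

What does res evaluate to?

Step 1: Filter enumerate([20, 12, 14, 4, 2, 11]) keeping v > 15:
  (0, 20): 20 > 15, included
  (1, 12): 12 <= 15, excluded
  (2, 14): 14 <= 15, excluded
  (3, 4): 4 <= 15, excluded
  (4, 2): 2 <= 15, excluded
  (5, 11): 11 <= 15, excluded
Therefore res = [(0, 20)].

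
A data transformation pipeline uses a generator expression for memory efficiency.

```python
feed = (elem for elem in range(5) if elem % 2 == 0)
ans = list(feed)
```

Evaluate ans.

Step 1: Filter range(5) keeping only even values:
  elem=0: even, included
  elem=1: odd, excluded
  elem=2: even, included
  elem=3: odd, excluded
  elem=4: even, included
Therefore ans = [0, 2, 4].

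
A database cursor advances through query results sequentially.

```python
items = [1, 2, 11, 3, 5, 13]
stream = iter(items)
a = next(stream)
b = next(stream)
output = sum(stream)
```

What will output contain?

Step 1: Create iterator over [1, 2, 11, 3, 5, 13].
Step 2: a = next() = 1, b = next() = 2.
Step 3: sum() of remaining [11, 3, 5, 13] = 32.
Therefore output = 32.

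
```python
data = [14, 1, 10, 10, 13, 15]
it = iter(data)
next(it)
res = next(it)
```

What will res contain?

Step 1: Create iterator over [14, 1, 10, 10, 13, 15].
Step 2: next() consumes 14.
Step 3: next() returns 1.
Therefore res = 1.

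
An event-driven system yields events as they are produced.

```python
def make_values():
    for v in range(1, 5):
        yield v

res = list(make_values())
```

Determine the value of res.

Step 1: The generator yields each value from range(1, 5).
Step 2: list() consumes all yields: [1, 2, 3, 4].
Therefore res = [1, 2, 3, 4].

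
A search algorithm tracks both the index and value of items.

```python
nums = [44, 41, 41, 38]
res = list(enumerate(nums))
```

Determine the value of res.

Step 1: enumerate pairs each element with its index:
  (0, 44)
  (1, 41)
  (2, 41)
  (3, 38)
Therefore res = [(0, 44), (1, 41), (2, 41), (3, 38)].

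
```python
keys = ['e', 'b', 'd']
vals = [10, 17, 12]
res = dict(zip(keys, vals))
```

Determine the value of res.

Step 1: zip pairs keys with values:
  'e' -> 10
  'b' -> 17
  'd' -> 12
Therefore res = {'e': 10, 'b': 17, 'd': 12}.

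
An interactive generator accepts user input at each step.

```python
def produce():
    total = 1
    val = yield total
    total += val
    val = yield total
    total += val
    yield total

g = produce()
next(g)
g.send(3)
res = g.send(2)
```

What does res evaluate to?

Step 1: next() -> yield total=1.
Step 2: send(3) -> val=3, total = 1+3 = 4, yield 4.
Step 3: send(2) -> val=2, total = 4+2 = 6, yield 6.
Therefore res = 6.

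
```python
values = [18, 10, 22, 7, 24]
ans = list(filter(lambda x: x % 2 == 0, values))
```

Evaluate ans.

Step 1: Filter elements divisible by 2:
  18 % 2 = 0: kept
  10 % 2 = 0: kept
  22 % 2 = 0: kept
  7 % 2 = 1: removed
  24 % 2 = 0: kept
Therefore ans = [18, 10, 22, 24].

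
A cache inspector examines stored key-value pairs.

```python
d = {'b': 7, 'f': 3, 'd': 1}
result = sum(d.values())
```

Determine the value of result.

Step 1: d.values() = [7, 3, 1].
Step 2: sum = 11.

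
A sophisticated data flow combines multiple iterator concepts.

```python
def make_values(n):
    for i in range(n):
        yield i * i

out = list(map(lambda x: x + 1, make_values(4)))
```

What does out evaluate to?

Step 1: make_values(4) yields squares: [0, 1, 4, 9].
Step 2: map adds 1 to each: [1, 2, 5, 10].
Therefore out = [1, 2, 5, 10].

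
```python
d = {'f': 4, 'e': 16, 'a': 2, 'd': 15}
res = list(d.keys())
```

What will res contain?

Step 1: d.keys() returns the dictionary keys in insertion order.
Therefore res = ['f', 'e', 'a', 'd'].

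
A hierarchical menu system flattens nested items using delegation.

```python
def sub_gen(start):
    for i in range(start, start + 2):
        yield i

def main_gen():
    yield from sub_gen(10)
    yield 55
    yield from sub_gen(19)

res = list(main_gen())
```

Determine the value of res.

Step 1: main_gen() delegates to sub_gen(10):
  yield 10
  yield 11
Step 2: yield 55
Step 3: Delegates to sub_gen(19):
  yield 19
  yield 20
Therefore res = [10, 11, 55, 19, 20].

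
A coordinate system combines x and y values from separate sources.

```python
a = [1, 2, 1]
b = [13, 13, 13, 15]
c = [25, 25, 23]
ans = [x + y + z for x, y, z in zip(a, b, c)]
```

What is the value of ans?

Step 1: zip three lists (truncates to shortest, len=3):
  1 + 13 + 25 = 39
  2 + 13 + 25 = 40
  1 + 13 + 23 = 37
Therefore ans = [39, 40, 37].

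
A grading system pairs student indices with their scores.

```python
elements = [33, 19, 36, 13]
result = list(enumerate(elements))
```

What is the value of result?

Step 1: enumerate pairs each element with its index:
  (0, 33)
  (1, 19)
  (2, 36)
  (3, 13)
Therefore result = [(0, 33), (1, 19), (2, 36), (3, 13)].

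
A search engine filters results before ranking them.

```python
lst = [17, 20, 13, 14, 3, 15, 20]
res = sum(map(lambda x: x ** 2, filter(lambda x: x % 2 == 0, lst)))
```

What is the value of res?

Step 1: Filter even numbers from [17, 20, 13, 14, 3, 15, 20]: [20, 14, 20]
Step 2: Square each: [400, 196, 400]
Step 3: Sum = 996.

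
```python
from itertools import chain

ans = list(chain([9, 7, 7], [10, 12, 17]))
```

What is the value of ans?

Step 1: chain() concatenates iterables: [9, 7, 7] + [10, 12, 17].
Therefore ans = [9, 7, 7, 10, 12, 17].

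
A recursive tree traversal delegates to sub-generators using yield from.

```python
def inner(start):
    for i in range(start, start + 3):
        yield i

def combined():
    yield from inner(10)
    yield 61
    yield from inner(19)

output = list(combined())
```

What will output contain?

Step 1: combined() delegates to inner(10):
  yield 10
  yield 11
  yield 12
Step 2: yield 61
Step 3: Delegates to inner(19):
  yield 19
  yield 20
  yield 21
Therefore output = [10, 11, 12, 61, 19, 20, 21].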